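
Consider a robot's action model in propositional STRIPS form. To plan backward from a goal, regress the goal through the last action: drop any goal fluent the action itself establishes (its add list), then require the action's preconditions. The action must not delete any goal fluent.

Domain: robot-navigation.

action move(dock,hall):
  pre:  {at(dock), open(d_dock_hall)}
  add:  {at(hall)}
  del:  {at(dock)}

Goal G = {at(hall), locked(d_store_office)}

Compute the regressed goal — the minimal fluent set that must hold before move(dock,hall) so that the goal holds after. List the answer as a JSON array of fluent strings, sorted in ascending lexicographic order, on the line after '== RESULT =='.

Compute (G \ add) ∪ pre:
  G ∩ del = {}  (empty — regression defined)
  G \ add = {at(hall), locked(d_store_office)} \ {at(hall)} = {locked(d_store_office)}
  ∪ pre   = {locked(d_store_office)} ∪ {at(dock), open(d_dock_hall)}
          = {at(dock), locked(d_store_office), open(d_dock_hall)}

== RESULT ==
["at(dock)", "locked(d_store_office)", "open(d_dock_hall)"]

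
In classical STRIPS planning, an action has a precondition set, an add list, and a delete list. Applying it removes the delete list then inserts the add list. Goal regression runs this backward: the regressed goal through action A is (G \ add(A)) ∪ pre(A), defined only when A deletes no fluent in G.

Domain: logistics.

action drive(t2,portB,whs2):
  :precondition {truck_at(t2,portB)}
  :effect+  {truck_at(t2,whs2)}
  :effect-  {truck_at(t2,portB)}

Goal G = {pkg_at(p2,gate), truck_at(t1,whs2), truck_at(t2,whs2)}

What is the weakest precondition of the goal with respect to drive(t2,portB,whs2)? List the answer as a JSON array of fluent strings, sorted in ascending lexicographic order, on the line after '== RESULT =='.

Compute (G \ add) ∪ pre:
  G ∩ del = {}  (empty — regression defined)
  G \ add = {pkg_at(p2,gate), truck_at(t1,whs2), truck_at(t2,whs2)} \ {truck_at(t2,whs2)} = {pkg_at(p2,gate), truck_at(t1,whs2)}
  ∪ pre   = {pkg_at(p2,gate), truck_at(t1,whs2)} ∪ {truck_at(t2,portB)}
          = {pkg_at(p2,gate), truck_at(t1,whs2), truck_at(t2,portB)}

== RESULT ==
["pkg_at(p2,gate)", "truck_at(t1,whs2)", "truck_at(t2,portB)"]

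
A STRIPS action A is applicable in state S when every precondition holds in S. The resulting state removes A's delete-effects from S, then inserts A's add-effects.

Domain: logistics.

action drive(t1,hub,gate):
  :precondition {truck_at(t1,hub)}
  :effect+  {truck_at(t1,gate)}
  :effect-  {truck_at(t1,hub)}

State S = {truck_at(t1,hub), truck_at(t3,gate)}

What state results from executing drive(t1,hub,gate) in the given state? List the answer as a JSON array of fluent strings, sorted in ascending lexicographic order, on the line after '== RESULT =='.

Compute (S \ del) ∪ add:
  pre ⊆ S: {truck_at(t1,hub)} ⊆ S  — applicable
  S \ del = {truck_at(t3,gate)}
  ∪ add   = {truck_at(t1,gate), truck_at(t3,gate)}

== RESULT ==
["truck_at(t1,gate)", "truck_at(t3,gate)"]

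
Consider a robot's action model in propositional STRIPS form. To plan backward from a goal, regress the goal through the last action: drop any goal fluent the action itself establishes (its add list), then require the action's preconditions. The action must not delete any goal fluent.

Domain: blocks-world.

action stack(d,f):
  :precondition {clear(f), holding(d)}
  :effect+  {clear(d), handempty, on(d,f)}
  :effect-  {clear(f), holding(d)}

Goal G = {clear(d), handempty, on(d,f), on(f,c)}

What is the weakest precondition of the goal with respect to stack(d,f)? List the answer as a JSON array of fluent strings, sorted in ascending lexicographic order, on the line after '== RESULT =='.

Compute (G \ add) ∪ pre:
  G ∩ del = {}  (empty — regression defined)
  G \ add = {clear(d), handempty, on(d,f), on(f,c)} \ {clear(d), handempty, on(d,f)} = {on(f,c)}
  ∪ pre   = {on(f,c)} ∪ {clear(f), holding(d)}
          = {clear(f), holding(d), on(f,c)}

== RESULT ==
["clear(f)", "holding(d)", "on(f,c)"]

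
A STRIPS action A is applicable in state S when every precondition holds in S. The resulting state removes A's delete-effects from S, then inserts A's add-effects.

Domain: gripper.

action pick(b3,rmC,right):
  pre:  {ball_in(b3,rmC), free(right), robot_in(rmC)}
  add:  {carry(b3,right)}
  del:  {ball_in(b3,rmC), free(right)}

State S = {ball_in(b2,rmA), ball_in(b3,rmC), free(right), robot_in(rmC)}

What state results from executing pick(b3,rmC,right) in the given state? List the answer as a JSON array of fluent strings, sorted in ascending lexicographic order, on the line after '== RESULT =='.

Compute (S \ del) ∪ add:
  pre ⊆ S: {ball_in(b3,rmC), free(right), robot_in(rmC)} ⊆ S  — applicable
  S \ del = {ball_in(b2,rmA), robot_in(rmC)}
  ∪ add   = {ball_in(b2,rmA), carry(b3,right), robot_in(rmC)}

== RESULT ==
["ball_in(b2,rmA)", "carry(b3,right)", "robot_in(rmC)"]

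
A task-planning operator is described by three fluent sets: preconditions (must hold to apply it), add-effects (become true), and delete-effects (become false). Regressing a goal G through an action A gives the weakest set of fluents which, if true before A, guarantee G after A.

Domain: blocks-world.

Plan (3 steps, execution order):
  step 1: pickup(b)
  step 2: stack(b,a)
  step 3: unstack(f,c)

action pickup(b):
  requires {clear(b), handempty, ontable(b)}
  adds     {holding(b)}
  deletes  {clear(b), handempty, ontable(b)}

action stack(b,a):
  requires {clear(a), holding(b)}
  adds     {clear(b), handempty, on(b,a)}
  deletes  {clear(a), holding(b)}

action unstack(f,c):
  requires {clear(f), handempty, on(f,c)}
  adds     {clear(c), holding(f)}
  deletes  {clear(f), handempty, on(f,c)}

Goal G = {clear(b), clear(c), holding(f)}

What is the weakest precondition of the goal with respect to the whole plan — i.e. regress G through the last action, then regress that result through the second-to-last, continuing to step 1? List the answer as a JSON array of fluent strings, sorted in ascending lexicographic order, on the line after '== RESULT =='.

Regress step by step:
  through step 3 (unstack(f,c)): drop {clear(c), holding(f)}, keep {clear(b)}, require {clear(f), handempty, on(f,c)}
    → {clear(b), clear(f), handempty, on(f,c)}
  through step 2 (stack(b,a)): drop {clear(b), handempty}, keep {clear(f), on(f,c)}, require {clear(a), holding(b)}
    → {clear(a), clear(f), holding(b), on(f,c)}
  through step 1 (pickup(b)): drop {holding(b)}, keep {clear(a), clear(f), on(f,c)}, require {clear(b), handempty, ontable(b)}
    → {clear(a), clear(b), clear(f), handempty, on(f,c), ontable(b)}

== RESULT ==
["clear(a)", "clear(b)", "clear(f)", "handempty", "on(f,c)", "ontable(b)"]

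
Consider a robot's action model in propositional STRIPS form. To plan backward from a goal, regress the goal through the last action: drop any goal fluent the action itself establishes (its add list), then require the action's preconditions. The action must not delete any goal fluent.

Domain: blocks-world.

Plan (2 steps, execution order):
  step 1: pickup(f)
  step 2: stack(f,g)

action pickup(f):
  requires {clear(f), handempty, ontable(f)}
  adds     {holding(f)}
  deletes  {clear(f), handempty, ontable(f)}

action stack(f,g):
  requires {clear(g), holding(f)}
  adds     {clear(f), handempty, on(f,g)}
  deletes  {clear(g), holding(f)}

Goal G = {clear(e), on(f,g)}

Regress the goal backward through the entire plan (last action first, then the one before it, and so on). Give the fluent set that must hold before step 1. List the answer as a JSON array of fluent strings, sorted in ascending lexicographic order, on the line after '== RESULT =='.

Work backward from the goal:
  through step 2 (stack(f,g)): drop {on(f,g)}, keep {clear(e)}, require {clear(g), holding(f)}
    → {clear(e), clear(g), holding(f)}
  through step 1 (pickup(f)): drop {holding(f)}, keep {clear(e), clear(g)}, require {clear(f), handempty, ontable(f)}
    → {clear(e), clear(f), clear(g), handempty, ontable(f)}

== RESULT ==
["clear(e)", "clear(f)", "clear(g)", "handempty", "ontable(f)"]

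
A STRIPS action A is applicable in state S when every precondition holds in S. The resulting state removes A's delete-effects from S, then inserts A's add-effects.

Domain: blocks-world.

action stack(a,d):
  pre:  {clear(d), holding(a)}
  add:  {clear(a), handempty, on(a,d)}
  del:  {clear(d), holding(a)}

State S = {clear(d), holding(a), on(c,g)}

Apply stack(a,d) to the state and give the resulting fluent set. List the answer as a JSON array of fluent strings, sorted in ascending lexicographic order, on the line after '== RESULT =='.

Progress:
  pre ⊆ S: {clear(d), holding(a)} ⊆ S  — applicable
  S \ del = {on(c,g)}
  ∪ add   = {clear(a), handempty, on(a,d), on(c,g)}

== RESULT ==
["clear(a)", "handempty", "on(a,d)", "on(c,g)"]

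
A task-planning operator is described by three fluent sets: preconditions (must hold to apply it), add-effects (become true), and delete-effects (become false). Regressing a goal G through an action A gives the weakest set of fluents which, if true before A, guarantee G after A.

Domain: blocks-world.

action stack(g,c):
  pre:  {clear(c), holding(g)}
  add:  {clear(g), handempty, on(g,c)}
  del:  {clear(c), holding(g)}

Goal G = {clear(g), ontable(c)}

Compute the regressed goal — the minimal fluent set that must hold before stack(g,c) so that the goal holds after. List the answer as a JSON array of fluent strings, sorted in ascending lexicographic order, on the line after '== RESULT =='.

Compute (G \ add) ∪ pre:
  G ∩ del = {}  (empty — regression defined)
  G \ add = {clear(g), ontable(c)} \ {clear(g), handempty, on(g,c)} = {ontable(c)}
  ∪ pre   = {ontable(c)} ∪ {clear(c), holding(g)}
          = {clear(c), holding(g), ontable(c)}

== RESULT ==
["clear(c)", "holding(g)", "ontable(c)"]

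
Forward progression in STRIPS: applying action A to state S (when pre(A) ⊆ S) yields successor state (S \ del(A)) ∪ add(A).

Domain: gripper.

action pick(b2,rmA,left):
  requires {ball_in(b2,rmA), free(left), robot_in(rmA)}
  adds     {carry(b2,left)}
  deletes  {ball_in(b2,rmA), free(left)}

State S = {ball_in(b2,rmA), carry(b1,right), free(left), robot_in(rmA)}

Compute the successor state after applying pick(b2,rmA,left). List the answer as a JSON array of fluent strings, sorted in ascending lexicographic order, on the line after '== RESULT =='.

Compute (S \ del) ∪ add:
  pre ⊆ S: {ball_in(b2,rmA), free(left), robot_in(rmA)} ⊆ S  — applicable
  S \ del = {carry(b1,right), robot_in(rmA)}
  ∪ add   = {carry(b1,right), carry(b2,left), robot_in(rmA)}

== RESULT ==
["carry(b1,right)", "carry(b2,left)", "robot_in(rmA)"]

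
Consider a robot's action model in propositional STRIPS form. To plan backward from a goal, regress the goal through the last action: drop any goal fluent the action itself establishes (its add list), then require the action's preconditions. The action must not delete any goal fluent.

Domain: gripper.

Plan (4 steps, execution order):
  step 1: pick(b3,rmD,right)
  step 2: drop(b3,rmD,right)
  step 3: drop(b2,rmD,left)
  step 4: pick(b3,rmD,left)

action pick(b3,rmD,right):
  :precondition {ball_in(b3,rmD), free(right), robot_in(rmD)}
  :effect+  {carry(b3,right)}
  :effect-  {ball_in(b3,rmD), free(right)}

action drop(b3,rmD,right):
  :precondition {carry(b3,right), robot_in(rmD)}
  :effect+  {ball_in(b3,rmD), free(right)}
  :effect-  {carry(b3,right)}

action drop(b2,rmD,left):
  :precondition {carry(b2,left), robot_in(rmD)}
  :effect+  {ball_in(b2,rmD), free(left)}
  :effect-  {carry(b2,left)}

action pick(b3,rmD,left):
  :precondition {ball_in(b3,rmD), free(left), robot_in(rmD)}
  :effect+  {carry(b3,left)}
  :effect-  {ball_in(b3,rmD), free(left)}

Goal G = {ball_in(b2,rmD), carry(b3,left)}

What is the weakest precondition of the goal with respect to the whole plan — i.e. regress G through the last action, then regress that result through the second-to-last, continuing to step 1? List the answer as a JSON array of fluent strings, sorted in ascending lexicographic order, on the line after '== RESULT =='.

Regress step by step:
  through step 4 (pick(b3,rmD,left)): drop {carry(b3,left)}, keep {ball_in(b2,rmD)}, require {ball_in(b3,rmD), free(left), robot_in(rmD)}
    → {ball_in(b2,rmD), ball_in(b3,rmD), free(left), robot_in(rmD)}
  through step 3 (drop(b2,rmD,left)): drop {ball_in(b2,rmD), free(left)}, keep {ball_in(b3,rmD), robot_in(rmD)}, require {carry(b2,left), robot_in(rmD)}
    → {ball_in(b3,rmD), carry(b2,left), robot_in(rmD)}
  through step 2 (drop(b3,rmD,right)): drop {ball_in(b3,rmD)}, keep {carry(b2,left), robot_in(rmD)}, require {carry(b3,right), robot_in(rmD)}
    → {carry(b2,left), carry(b3,right), robot_in(rmD)}
  through step 1 (pick(b3,rmD,right)): drop {carry(b3,right)}, keep {carry(b2,left), robot_in(rmD)}, require {ball_in(b3,rmD), free(right), robot_in(rmD)}
    → {ball_in(b3,rmD), carry(b2,left), free(right), robot_in(rmD)}

== RESULT ==
["ball_in(b3,rmD)", "carry(b2,left)", "free(right)", "robot_in(rmD)"]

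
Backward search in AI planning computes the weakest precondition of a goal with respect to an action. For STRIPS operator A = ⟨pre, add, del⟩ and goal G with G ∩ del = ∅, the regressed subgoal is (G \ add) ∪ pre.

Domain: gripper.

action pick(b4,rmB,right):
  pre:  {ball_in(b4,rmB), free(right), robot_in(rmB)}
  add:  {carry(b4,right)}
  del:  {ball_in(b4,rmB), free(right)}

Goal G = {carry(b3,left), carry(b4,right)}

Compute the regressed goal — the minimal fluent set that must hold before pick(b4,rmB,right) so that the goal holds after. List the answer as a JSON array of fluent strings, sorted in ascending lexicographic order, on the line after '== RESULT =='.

Compute (G \ add) ∪ pre:
  G ∩ del = {}  (empty — regression defined)
  G \ add = {carry(b3,left), carry(b4,right)} \ {carry(b4,right)} = {carry(b3,left)}
  ∪ pre   = {carry(b3,left)} ∪ {ball_in(b4,rmB), free(right), robot_in(rmB)}
          = {ball_in(b4,rmB), carry(b3,left), free(right), robot_in(rmB)}

== RESULT ==
["ball_in(b4,rmB)", "carry(b3,left)", "free(right)", "robot_in(rmB)"]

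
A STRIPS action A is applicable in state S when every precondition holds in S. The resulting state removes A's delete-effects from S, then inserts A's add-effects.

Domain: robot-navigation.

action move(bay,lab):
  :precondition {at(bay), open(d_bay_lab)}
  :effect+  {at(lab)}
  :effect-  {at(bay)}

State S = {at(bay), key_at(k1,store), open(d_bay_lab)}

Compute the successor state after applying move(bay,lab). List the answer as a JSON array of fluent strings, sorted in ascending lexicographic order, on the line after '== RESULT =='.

Progress:
  pre ⊆ S: {at(bay), open(d_bay_lab)} ⊆ S  — applicable
  S \ del = {key_at(k1,store), open(d_bay_lab)}
  ∪ add   = {at(lab), key_at(k1,store), open(d_bay_lab)}

== RESULT ==
["at(lab)", "key_at(k1,store)", "open(d_bay_lab)"]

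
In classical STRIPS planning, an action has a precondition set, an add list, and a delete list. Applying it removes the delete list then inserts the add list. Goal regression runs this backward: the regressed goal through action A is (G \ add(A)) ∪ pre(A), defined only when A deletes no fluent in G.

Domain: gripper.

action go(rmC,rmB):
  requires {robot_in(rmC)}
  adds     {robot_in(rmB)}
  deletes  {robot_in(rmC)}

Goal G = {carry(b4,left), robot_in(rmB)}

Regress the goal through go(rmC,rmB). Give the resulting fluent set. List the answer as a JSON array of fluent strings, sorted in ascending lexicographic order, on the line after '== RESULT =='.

Regress:
  G ∩ del = {}  (empty — regression defined)
  G \ add = {carry(b4,left), robot_in(rmB)} \ {robot_in(rmB)} = {carry(b4,left)}
  ∪ pre   = {carry(b4,left)} ∪ {robot_in(rmC)}
          = {carry(b4,left), robot_in(rmC)}

== RESULT ==
["carry(b4,left)", "robot_in(rmC)"]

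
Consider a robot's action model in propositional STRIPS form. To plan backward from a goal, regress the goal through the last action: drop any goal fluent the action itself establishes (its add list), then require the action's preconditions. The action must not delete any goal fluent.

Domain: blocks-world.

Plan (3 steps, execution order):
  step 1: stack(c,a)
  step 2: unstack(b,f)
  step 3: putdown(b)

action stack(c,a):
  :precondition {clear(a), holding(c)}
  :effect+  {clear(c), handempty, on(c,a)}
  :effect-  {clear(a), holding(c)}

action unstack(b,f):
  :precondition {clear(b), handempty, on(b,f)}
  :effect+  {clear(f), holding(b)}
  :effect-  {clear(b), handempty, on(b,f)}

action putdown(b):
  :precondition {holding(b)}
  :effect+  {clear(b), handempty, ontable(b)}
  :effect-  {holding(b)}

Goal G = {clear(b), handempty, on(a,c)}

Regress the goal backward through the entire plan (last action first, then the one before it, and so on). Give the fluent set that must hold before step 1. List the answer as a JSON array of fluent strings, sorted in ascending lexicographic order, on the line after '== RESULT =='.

Regress step by step:
  through step 3 (putdown(b)): drop {clear(b), handempty}, keep {on(a,c)}, require {holding(b)}
    → {holding(b), on(a,c)}
  through step 2 (unstack(b,f)): drop {holding(b)}, keep {on(a,c)}, require {clear(b), handempty, on(b,f)}
    → {clear(b), handempty, on(a,c), on(b,f)}
  through step 1 (stack(c,a)): drop {handempty}, keep {clear(b), on(a,c), on(b,f)}, require {clear(a), holding(c)}
    → {clear(a), clear(b), holding(c), on(a,c), on(b,f)}

== RESULT ==
["clear(a)", "clear(b)", "holding(c)", "on(a,c)", "on(b,f)"]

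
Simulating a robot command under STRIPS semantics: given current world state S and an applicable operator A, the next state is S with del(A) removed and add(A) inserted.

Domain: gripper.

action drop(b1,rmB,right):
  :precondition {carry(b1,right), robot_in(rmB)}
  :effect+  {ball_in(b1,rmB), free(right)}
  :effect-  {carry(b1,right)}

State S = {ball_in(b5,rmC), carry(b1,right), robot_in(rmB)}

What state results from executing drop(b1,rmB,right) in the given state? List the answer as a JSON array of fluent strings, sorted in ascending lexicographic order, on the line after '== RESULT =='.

Progress:
  pre ⊆ S: {carry(b1,right), robot_in(rmB)} ⊆ S  — applicable
  S \ del = {ball_in(b5,rmC), robot_in(rmB)}
  ∪ add   = {ball_in(b1,rmB), ball_in(b5,rmC), free(right), robot_in(rmB)}

== RESULT ==
["ball_in(b1,rmB)", "ball_in(b5,rmC)", "free(right)", "robot_in(rmB)"]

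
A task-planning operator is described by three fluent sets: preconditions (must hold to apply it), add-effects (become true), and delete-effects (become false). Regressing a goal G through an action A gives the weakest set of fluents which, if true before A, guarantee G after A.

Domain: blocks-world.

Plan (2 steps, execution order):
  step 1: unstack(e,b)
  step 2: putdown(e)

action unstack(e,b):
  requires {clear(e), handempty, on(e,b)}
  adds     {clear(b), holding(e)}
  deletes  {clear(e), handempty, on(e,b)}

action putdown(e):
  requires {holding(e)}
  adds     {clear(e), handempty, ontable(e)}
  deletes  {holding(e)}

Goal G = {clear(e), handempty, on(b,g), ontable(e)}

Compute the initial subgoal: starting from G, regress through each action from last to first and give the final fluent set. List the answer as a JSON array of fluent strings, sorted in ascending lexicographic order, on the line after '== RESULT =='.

Work backward from the goal:
  through step 2 (putdown(e)): drop {clear(e), handempty, ontable(e)}, keep {on(b,g)}, require {holding(e)}
    → {holding(e), on(b,g)}
  through step 1 (unstack(e,b)): drop {holding(e)}, keep {on(b,g)}, require {clear(e), handempty, on(e,b)}
    → {clear(e), handempty, on(b,g), on(e,b)}

== RESULT ==
["clear(e)", "handempty", "on(b,g)", "on(e,b)"]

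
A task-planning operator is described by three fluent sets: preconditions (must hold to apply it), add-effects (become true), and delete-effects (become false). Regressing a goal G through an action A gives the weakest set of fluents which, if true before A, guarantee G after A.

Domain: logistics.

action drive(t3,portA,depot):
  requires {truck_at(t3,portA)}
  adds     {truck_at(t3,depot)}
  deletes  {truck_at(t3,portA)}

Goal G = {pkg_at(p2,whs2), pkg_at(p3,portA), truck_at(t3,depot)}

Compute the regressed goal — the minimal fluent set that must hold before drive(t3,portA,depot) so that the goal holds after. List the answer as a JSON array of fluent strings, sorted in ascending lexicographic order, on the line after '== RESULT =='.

Regress:
  G ∩ del = {}  (empty — regression defined)
  G \ add = {pkg_at(p2,whs2), pkg_at(p3,portA), truck_at(t3,depot)} \ {truck_at(t3,depot)} = {pkg_at(p2,whs2), pkg_at(p3,portA)}
  ∪ pre   = {pkg_at(p2,whs2), pkg_at(p3,portA)} ∪ {truck_at(t3,portA)}
          = {pkg_at(p2,whs2), pkg_at(p3,portA), truck_at(t3,portA)}

== RESULT ==
["pkg_at(p2,whs2)", "pkg_at(p3,portA)", "truck_at(t3,portA)"]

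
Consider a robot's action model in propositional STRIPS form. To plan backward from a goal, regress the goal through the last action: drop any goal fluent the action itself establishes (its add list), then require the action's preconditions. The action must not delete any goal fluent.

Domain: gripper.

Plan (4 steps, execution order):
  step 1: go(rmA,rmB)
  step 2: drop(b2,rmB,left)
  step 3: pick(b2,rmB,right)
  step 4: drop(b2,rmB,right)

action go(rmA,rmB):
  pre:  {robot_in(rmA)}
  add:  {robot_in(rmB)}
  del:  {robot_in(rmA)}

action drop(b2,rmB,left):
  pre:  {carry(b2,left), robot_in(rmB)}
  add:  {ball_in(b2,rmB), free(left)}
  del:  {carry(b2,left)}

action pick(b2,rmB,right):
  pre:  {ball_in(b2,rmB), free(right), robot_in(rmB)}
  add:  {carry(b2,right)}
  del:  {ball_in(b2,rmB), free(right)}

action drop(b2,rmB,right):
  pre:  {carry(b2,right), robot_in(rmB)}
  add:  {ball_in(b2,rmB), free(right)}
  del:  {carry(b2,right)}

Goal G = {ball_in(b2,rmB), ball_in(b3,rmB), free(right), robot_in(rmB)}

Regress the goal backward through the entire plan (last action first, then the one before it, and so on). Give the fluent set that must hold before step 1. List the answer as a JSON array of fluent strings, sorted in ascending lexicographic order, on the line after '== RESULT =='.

Regress step by step:
  through step 4 (drop(b2,rmB,right)): drop {ball_in(b2,rmB), free(right)}, keep {ball_in(b3,rmB), robot_in(rmB)}, require {carry(b2,right), robot_in(rmB)}
    → {ball_in(b3,rmB), carry(b2,right), robot_in(rmB)}
  through step 3 (pick(b2,rmB,right)): drop {carry(b2,right)}, keep {ball_in(b3,rmB), robot_in(rmB)}, require {ball_in(b2,rmB), free(right), robot_in(rmB)}
    → {ball_in(b2,rmB), ball_in(b3,rmB), free(right), robot_in(rmB)}
  through step 2 (drop(b2,rmB,left)): drop {ball_in(b2,rmB)}, keep {ball_in(b3,rmB), free(right), robot_in(rmB)}, require {carry(b2,left), robot_in(rmB)}
    → {ball_in(b3,rmB), carry(b2,left), free(right), robot_in(rmB)}
  through step 1 (go(rmA,rmB)): drop {robot_in(rmB)}, keep {ball_in(b3,rmB), carry(b2,left), free(right)}, require {robot_in(rmA)}
    → {ball_in(b3,rmB), carry(b2,left), free(right), robot_in(rmA)}

== RESULT ==
["ball_in(b3,rmB)", "carry(b2,left)", "free(right)", "robot_in(rmA)"]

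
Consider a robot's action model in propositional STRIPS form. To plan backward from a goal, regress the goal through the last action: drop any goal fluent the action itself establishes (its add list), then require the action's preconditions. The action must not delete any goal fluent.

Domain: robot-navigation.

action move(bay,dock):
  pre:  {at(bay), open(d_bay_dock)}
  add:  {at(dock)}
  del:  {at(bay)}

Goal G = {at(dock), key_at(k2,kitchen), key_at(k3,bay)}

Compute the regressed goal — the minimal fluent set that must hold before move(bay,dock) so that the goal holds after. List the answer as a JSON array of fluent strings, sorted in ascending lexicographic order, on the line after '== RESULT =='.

Compute (G \ add) ∪ pre:
  G ∩ del = {}  (empty — regression defined)
  G \ add = {at(dock), key_at(k2,kitchen), key_at(k3,bay)} \ {at(dock)} = {key_at(k2,kitchen), key_at(k3,bay)}
  ∪ pre   = {key_at(k2,kitchen), key_at(k3,bay)} ∪ {at(bay), open(d_bay_dock)}
          = {at(bay), key_at(k2,kitchen), key_at(k3,bay), open(d_bay_dock)}

== RESULT ==
["at(bay)", "key_at(k2,kitchen)", "key_at(k3,bay)", "open(d_bay_dock)"]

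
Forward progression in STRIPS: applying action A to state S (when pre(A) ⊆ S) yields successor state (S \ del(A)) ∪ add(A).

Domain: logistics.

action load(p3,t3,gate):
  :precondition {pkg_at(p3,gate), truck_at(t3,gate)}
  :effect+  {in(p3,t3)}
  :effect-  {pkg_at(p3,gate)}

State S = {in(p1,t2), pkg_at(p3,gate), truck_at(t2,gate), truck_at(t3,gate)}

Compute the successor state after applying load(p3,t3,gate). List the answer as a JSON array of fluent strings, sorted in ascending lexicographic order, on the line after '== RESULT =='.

Progress:
  pre ⊆ S: {pkg_at(p3,gate), truck_at(t3,gate)} ⊆ S  — applicable
  S \ del = {in(p1,t2), truck_at(t2,gate), truck_at(t3,gate)}
  ∪ add   = {in(p1,t2), in(p3,t3), truck_at(t2,gate), truck_at(t3,gate)}

== RESULT ==
["in(p1,t2)", "in(p3,t3)", "truck_at(t2,gate)", "truck_at(t3,gate)"]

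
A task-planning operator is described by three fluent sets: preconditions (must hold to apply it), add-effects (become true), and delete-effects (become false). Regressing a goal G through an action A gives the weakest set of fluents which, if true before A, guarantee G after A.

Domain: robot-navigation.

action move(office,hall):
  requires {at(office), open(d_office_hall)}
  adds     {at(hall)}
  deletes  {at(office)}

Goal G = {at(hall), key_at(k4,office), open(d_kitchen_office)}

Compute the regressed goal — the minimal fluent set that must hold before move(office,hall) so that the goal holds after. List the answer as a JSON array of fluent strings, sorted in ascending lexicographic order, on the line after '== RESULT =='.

Compute (G \ add) ∪ pre:
  G ∩ del = {}  (empty — regression defined)
  G \ add = {at(hall), key_at(k4,office), open(d_kitchen_office)} \ {at(hall)} = {key_at(k4,office), open(d_kitchen_office)}
  ∪ pre   = {key_at(k4,office), open(d_kitchen_office)} ∪ {at(office), open(d_office_hall)}
          = {at(office), key_at(k4,office), open(d_kitchen_office), open(d_office_hall)}

== RESULT ==
["at(office)", "key_at(k4,office)", "open(d_kitchen_office)", "open(d_office_hall)"]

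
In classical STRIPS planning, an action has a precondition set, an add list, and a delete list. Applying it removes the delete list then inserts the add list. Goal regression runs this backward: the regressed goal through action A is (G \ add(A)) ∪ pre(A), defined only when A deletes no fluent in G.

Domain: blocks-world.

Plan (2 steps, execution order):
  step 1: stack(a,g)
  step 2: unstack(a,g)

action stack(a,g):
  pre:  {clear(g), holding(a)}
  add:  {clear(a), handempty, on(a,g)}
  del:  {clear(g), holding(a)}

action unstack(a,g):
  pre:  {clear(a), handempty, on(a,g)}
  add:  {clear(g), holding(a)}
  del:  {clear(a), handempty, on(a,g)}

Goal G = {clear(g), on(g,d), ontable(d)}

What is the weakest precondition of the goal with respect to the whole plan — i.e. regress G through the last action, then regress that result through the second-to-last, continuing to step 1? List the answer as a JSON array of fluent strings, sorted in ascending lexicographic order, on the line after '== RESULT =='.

Work backward from the goal:
  through step 2 (unstack(a,g)): drop {clear(g)}, keep {on(g,d), ontable(d)}, require {clear(a), handempty, on(a,g)}
    → {clear(a), handempty, on(a,g), on(g,d), ontable(d)}
  through step 1 (stack(a,g)): drop {clear(a), handempty, on(a,g)}, keep {on(g,d), ontable(d)}, require {clear(g), holding(a)}
    → {clear(g), holding(a), on(g,d), ontable(d)}

== RESULT ==
["clear(g)", "holding(a)", "on(g,d)", "ontable(d)"]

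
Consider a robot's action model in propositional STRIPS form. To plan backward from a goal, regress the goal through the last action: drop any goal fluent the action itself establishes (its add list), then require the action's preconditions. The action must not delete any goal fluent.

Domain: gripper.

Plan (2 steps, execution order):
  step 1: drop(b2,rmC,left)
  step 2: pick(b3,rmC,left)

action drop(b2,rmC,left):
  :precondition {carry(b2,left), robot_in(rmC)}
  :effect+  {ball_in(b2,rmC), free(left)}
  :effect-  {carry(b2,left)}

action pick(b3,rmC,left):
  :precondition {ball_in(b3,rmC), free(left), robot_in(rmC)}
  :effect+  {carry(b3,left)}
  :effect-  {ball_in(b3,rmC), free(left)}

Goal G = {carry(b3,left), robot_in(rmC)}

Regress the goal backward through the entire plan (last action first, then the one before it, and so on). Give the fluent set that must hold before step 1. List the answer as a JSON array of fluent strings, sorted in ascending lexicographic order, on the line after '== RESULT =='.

Regress step by step:
  through step 2 (pick(b3,rmC,left)): drop {carry(b3,left)}, keep {robot_in(rmC)}, require {ball_in(b3,rmC), free(left), robot_in(rmC)}
    → {ball_in(b3,rmC), free(left), robot_in(rmC)}
  through step 1 (drop(b2,rmC,left)): drop {free(left)}, keep {ball_in(b3,rmC), robot_in(rmC)}, require {carry(b2,left), robot_in(rmC)}
    → {ball_in(b3,rmC), carry(b2,left), robot_in(rmC)}

== RESULT ==
["ball_in(b3,rmC)", "carry(b2,left)", "robot_in(rmC)"]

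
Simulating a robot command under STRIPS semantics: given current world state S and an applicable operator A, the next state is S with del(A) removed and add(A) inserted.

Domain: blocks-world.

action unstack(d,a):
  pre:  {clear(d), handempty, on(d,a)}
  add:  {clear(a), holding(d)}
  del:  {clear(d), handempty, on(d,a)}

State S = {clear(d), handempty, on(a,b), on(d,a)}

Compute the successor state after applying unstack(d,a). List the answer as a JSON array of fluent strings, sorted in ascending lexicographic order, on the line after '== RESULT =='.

Progress:
  pre ⊆ S: {clear(d), handempty, on(d,a)} ⊆ S  — applicable
  S \ del = {on(a,b)}
  ∪ add   = {clear(a), holding(d), on(a,b)}

== RESULT ==
["clear(a)", "holding(d)", "on(a,b)"]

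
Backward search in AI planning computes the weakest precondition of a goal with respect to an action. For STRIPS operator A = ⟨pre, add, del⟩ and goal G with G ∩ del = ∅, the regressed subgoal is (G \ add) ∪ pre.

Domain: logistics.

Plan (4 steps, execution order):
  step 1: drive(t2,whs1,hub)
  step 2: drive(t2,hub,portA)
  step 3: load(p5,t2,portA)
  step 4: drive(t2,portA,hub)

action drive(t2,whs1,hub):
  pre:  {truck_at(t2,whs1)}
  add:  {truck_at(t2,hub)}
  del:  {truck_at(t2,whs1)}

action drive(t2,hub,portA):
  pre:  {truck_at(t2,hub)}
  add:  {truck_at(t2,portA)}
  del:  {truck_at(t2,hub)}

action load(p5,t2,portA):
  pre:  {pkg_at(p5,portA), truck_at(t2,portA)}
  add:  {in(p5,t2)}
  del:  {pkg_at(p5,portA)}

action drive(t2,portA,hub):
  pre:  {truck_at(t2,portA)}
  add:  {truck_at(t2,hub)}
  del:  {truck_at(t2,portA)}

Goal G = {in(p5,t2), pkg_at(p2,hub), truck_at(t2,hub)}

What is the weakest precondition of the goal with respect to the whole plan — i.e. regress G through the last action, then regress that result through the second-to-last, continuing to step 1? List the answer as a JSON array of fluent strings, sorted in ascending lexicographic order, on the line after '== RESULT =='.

Regress step by step:
  through step 4 (drive(t2,portA,hub)): drop {truck_at(t2,hub)}, keep {in(p5,t2), pkg_at(p2,hub)}, require {truck_at(t2,portA)}
    → {in(p5,t2), pkg_at(p2,hub), truck_at(t2,portA)}
  through step 3 (load(p5,t2,portA)): drop {in(p5,t2)}, keep {pkg_at(p2,hub), truck_at(t2,portA)}, require {pkg_at(p5,portA), truck_at(t2,portA)}
    → {pkg_at(p2,hub), pkg_at(p5,portA), truck_at(t2,portA)}
  through step 2 (drive(t2,hub,portA)): drop {truck_at(t2,portA)}, keep {pkg_at(p2,hub), pkg_at(p5,portA)}, require {truck_at(t2,hub)}
    → {pkg_at(p2,hub), pkg_at(p5,portA), truck_at(t2,hub)}
  through step 1 (drive(t2,whs1,hub)): drop {truck_at(t2,hub)}, keep {pkg_at(p2,hub), pkg_at(p5,portA)}, require {truck_at(t2,whs1)}
    → {pkg_at(p2,hub), pkg_at(p5,portA), truck_at(t2,whs1)}

== RESULT ==
["pkg_at(p2,hub)", "pkg_at(p5,portA)", "truck_at(t2,whs1)"]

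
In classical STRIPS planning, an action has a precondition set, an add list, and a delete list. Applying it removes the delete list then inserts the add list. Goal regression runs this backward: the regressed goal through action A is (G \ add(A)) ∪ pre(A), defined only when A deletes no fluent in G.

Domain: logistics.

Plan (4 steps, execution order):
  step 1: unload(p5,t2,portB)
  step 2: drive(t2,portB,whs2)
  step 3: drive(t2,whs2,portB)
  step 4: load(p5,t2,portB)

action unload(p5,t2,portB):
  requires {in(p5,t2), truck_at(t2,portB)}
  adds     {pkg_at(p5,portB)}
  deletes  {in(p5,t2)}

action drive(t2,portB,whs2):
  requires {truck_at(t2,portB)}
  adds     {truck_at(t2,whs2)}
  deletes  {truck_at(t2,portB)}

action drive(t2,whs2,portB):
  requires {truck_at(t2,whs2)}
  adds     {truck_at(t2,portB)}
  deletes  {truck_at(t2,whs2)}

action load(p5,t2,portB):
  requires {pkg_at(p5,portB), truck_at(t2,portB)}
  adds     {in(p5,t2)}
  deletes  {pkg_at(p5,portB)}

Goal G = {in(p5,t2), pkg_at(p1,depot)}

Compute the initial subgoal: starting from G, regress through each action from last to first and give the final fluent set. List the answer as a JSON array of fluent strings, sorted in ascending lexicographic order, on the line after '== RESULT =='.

Work backward from the goal:
  through step 4 (load(p5,t2,portB)): drop {in(p5,t2)}, keep {pkg_at(p1,depot)}, require {pkg_at(p5,portB), truck_at(t2,portB)}
    → {pkg_at(p1,depot), pkg_at(p5,portB), truck_at(t2,portB)}
  through step 3 (drive(t2,whs2,portB)): drop {truck_at(t2,portB)}, keep {pkg_at(p1,depot), pkg_at(p5,portB)}, require {truck_at(t2,whs2)}
    → {pkg_at(p1,depot), pkg_at(p5,portB), truck_at(t2,whs2)}
  through step 2 (drive(t2,portB,whs2)): drop {truck_at(t2,whs2)}, keep {pkg_at(p1,depot), pkg_at(p5,portB)}, require {truck_at(t2,portB)}
    → {pkg_at(p1,depot), pkg_at(p5,portB), truck_at(t2,portB)}
  through step 1 (unload(p5,t2,portB)): drop {pkg_at(p5,portB)}, keep {pkg_at(p1,depot), truck_at(t2,portB)}, require {in(p5,t2), truck_at(t2,portB)}
    → {in(p5,t2), pkg_at(p1,depot), truck_at(t2,portB)}

== RESULT ==
["in(p5,t2)", "pkg_at(p1,depot)", "truck_at(t2,portB)"]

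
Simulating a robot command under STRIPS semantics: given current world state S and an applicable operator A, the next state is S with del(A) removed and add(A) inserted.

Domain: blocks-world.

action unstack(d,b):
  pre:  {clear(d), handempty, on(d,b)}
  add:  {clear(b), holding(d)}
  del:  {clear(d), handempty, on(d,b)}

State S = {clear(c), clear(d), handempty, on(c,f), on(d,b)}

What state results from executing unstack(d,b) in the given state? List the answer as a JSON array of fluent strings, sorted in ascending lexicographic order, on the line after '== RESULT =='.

Progress:
  pre ⊆ S: {clear(d), handempty, on(d,b)} ⊆ S  — applicable
  S \ del = {clear(c), on(c,f)}
  ∪ add   = {clear(b), clear(c), holding(d), on(c,f)}

== RESULT ==
["clear(b)", "clear(c)", "holding(d)", "on(c,f)"]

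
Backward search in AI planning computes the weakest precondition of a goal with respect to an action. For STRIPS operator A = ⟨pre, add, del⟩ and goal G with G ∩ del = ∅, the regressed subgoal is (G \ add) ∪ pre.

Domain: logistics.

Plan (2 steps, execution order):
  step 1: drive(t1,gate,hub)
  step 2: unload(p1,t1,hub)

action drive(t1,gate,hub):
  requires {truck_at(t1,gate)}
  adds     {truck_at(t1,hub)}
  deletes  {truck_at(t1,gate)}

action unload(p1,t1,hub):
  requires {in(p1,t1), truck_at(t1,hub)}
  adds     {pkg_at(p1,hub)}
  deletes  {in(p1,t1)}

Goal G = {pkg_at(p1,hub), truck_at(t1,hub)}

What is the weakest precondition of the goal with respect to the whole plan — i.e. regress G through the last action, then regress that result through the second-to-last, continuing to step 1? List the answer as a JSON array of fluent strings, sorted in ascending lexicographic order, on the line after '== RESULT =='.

Regress step by step:
  through step 2 (unload(p1,t1,hub)): drop {pkg_at(p1,hub)}, keep {truck_at(t1,hub)}, require {in(p1,t1), truck_at(t1,hub)}
    → {in(p1,t1), truck_at(t1,hub)}
  through step 1 (drive(t1,gate,hub)): drop {truck_at(t1,hub)}, keep {in(p1,t1)}, require {truck_at(t1,gate)}
    → {in(p1,t1), truck_at(t1,gate)}

== RESULT ==
["in(p1,t1)", "truck_at(t1,gate)"]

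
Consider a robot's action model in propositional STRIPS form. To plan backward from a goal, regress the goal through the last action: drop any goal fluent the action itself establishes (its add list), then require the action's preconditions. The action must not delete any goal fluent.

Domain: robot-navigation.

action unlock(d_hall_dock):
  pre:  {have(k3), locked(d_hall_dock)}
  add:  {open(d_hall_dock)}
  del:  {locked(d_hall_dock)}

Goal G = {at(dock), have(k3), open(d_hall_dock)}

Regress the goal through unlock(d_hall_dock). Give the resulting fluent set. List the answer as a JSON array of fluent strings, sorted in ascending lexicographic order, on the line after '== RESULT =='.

Compute (G \ add) ∪ pre:
  G ∩ del = {}  (empty — regression defined)
  G \ add = {at(dock), have(k3), open(d_hall_dock)} \ {open(d_hall_dock)} = {at(dock), have(k3)}
  ∪ pre   = {at(dock), have(k3)} ∪ {have(k3), locked(d_hall_dock)}
          = {at(dock), have(k3), locked(d_hall_dock)}

== RESULT ==
["at(dock)", "have(k3)", "locked(d_hall_dock)"]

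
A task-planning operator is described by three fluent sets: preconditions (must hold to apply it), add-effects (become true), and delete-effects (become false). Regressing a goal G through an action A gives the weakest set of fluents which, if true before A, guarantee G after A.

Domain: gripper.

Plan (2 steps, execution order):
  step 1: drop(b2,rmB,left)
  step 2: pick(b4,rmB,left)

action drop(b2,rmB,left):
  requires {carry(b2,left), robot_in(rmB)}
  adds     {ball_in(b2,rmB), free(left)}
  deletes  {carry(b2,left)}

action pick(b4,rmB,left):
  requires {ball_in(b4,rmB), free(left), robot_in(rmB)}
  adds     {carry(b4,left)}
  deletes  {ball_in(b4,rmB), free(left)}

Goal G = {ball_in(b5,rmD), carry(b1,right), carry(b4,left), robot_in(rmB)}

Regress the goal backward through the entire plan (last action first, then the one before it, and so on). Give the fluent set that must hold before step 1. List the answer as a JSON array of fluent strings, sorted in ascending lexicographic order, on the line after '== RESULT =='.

Work backward from the goal:
  through step 2 (pick(b4,rmB,left)): drop {carry(b4,left)}, keep {ball_in(b5,rmD), carry(b1,right), robot_in(rmB)}, require {ball_in(b4,rmB), free(left), robot_in(rmB)}
    → {ball_in(b4,rmB), ball_in(b5,rmD), carry(b1,right), free(left), robot_in(rmB)}
  through step 1 (drop(b2,rmB,left)): drop {free(left)}, keep {ball_in(b4,rmB), ball_in(b5,rmD), carry(b1,right), robot_in(rmB)}, require {carry(b2,left), robot_in(rmB)}
    → {ball_in(b4,rmB), ball_in(b5,rmD), carry(b1,right), carry(b2,left), robot_in(rmB)}

== RESULT ==
["ball_in(b4,rmB)", "ball_in(b5,rmD)", "carry(b1,right)", "carry(b2,left)", "robot_in(rmB)"]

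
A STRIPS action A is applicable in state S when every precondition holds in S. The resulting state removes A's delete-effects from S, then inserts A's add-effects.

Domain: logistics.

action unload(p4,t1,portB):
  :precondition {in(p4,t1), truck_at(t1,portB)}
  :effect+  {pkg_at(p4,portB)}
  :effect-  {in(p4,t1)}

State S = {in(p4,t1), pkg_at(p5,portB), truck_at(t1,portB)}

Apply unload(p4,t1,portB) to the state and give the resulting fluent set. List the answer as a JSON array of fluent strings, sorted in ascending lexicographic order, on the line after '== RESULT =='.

Compute (S \ del) ∪ add:
  pre ⊆ S: {in(p4,t1), truck_at(t1,portB)} ⊆ S  — applicable
  S \ del = {pkg_at(p5,portB), truck_at(t1,portB)}
  ∪ add   = {pkg_at(p4,portB), pkg_at(p5,portB), truck_at(t1,portB)}

== RESULT ==
["pkg_at(p4,portB)", "pkg_at(p5,portB)", "truck_at(t1,portB)"]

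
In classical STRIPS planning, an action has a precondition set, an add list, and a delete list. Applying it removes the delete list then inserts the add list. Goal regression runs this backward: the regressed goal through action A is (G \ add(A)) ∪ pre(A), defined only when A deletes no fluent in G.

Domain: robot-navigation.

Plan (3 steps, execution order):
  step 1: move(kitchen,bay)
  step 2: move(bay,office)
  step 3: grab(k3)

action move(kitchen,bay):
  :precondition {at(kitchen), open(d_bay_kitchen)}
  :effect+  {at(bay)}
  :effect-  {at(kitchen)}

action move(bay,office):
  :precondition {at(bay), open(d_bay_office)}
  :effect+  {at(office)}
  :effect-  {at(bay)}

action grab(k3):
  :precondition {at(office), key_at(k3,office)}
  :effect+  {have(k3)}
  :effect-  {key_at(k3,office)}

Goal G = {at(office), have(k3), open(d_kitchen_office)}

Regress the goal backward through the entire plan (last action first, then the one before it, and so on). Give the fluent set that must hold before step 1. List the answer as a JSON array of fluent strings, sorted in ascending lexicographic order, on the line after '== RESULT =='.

Work backward from the goal:
  through step 3 (grab(k3)): drop {have(k3)}, keep {at(office), open(d_kitchen_office)}, require {at(office), key_at(k3,office)}
    → {at(office), key_at(k3,office), open(d_kitchen_office)}
  through step 2 (move(bay,office)): drop {at(office)}, keep {key_at(k3,office), open(d_kitchen_office)}, require {at(bay), open(d_bay_office)}
    → {at(bay), key_at(k3,office), open(d_bay_office), open(d_kitchen_office)}
  through step 1 (move(kitchen,bay)): drop {at(bay)}, keep {key_at(k3,office), open(d_bay_office), open(d_kitchen_office)}, require {at(kitchen), open(d_bay_kitchen)}
    → {at(kitchen), key_at(k3,office), open(d_bay_kitchen), open(d_bay_office), open(d_kitchen_office)}

== RESULT ==
["at(kitchen)", "key_at(k3,office)", "open(d_bay_kitchen)", "open(d_bay_office)", "open(d_kitchen_office)"]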